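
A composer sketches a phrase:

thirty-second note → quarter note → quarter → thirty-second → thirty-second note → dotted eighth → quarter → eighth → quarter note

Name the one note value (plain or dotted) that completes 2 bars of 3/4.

2 bars of 3/4 = 48 thirty-second notes.
Express everything in thirty-second notes: thirty-second note = 1; quarter note = 8; quarter = 8; thirty-second = 1; thirty-second note = 1; dotted eighth = 6; quarter = 8; eighth = 4; quarter note = 8.
Total: 1 + 8 + 8 + 1 + 1 + 6 + 8 + 4 + 8 = 45.
Remaining: 48 − 45 = 3 thirty-second notes, which is a dotted sixteenth note.

dotted sixteenth note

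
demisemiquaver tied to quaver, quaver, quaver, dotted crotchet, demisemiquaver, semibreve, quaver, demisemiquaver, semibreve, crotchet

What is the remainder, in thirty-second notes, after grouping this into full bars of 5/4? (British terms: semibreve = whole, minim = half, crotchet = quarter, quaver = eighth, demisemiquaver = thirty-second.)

23

One bar of 5/4 = 40 thirty-second notes.
Each duration in thirty-second notes: demisemiquaver tied to quaver (demisemiquaver + quaver) = 5; quaver = 4; quaver = 4; dotted crotchet = 12; demisemiquaver = 1; semibreve = 32; quaver = 4; demisemiquaver = 1; semibreve = 32; crotchet = 8.
Altogether 5 + 4 + 4 + 12 + 1 + 32 + 4 + 1 + 32 + 8 = 103.
103 ÷ 40 = 2 complete bars with 23 thirty-second notes remaining.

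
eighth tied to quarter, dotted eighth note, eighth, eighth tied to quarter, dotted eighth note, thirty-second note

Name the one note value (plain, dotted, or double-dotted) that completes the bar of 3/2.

double-dotted eighth note

The bar of 3/2 = 48 thirty-second notes.
Convert each value to thirty-second notes: eighth tied to quarter (eighth + quarter) = 12; dotted eighth note = 6; eighth = 4; eighth tied to quarter (eighth + quarter) = 12; dotted eighth note = 6; thirty-second note = 1.
Adding: 12 + 6 + 4 + 12 + 6 + 1 = 41.
Remaining: 48 − 41 = 7 thirty-second notes, which is a double-dotted eighth note.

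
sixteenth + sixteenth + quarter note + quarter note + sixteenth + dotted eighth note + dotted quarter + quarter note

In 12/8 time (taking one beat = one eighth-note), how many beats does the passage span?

12

One eighth-note beat = 2 sixteenth notes.
In sixteenth notes: sixteenth = 1; sixteenth = 1; quarter note = 4; quarter note = 4; sixteenth = 1; dotted eighth note = 3; dotted quarter = 6; quarter note = 4.
Total: 1 + 1 + 4 + 4 + 1 + 3 + 6 + 4 = 24.
24 ÷ 2 = 12 beats.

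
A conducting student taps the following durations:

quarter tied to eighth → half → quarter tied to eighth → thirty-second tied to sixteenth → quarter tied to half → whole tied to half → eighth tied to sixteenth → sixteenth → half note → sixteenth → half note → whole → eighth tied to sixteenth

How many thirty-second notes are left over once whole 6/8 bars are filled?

One bar of 6/8 = 24 thirty-second notes.
In thirty-second notes: quarter tied to eighth (quarter + eighth) = 12; half = 16; quarter tied to eighth (quarter + eighth) = 12; thirty-second tied to sixteenth (thirty-second + sixteenth) = 3; quarter tied to half (quarter + half) = 24; whole tied to half (whole + half) = 48; eighth tied to sixteenth (eighth + sixteenth) = 6; sixteenth = 2; half note = 16; sixteenth = 2; half note = 16; whole = 32; eighth tied to sixteenth (eighth + sixteenth) = 6.
Adding: 12 + 16 + 12 + 3 + 24 + 48 + 6 + 2 + 16 + 2 + 16 + 32 + 6 = 195.
195 ÷ 24 = 8 complete bars with 3 thirty-second notes remaining.

3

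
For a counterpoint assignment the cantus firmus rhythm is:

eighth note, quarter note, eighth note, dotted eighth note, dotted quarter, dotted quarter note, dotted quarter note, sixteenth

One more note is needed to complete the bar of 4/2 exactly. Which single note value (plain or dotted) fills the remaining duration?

eighth note

The bar of 4/2 = 32 sixteenth notes.
Each duration in sixteenth notes: eighth note = 2; quarter note = 4; eighth note = 2; dotted eighth note = 3; dotted quarter = 6; dotted quarter note = 6; dotted quarter note = 6; sixteenth = 1.
Altogether 2 + 4 + 2 + 3 + 6 + 6 + 6 + 1 = 30.
Remaining: 32 − 30 = 2 sixteenth notes, which is a eighth note.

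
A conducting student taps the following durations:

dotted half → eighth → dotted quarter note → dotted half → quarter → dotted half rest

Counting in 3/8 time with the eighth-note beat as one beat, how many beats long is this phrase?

24

One eighth-note beat = 2 sixteenth notes.
In sixteenth notes: dotted half = 12; eighth = 2; dotted quarter note = 6; dotted half = 12; quarter = 4; dotted half rest = 12.
Sum: 12 + 2 + 6 + 12 + 4 + 12 = 48.
48 ÷ 2 = 24 beats.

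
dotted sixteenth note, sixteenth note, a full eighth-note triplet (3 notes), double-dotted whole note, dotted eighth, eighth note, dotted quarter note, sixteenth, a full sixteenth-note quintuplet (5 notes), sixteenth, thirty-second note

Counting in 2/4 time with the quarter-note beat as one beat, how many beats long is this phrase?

13

One quarter-note beat = 8 thirty-second notes.
Each duration in thirty-second notes: dotted sixteenth note = 3; sixteenth note = 2; a full eighth-note triplet (3 notes) (three triplet eighths span one quarter) = 8; double-dotted whole note = 56; dotted eighth = 6; eighth note = 4; dotted quarter note = 12; sixteenth = 2; a full sixteenth-note quintuplet (5 notes) (five quintuplet sixteenths span one quarter) = 8; sixteenth = 2; thirty-second note = 1.
Sum: 3 + 2 + 8 + 56 + 6 + 4 + 12 + 2 + 8 + 2 + 1 = 104.
104 ÷ 8 = 13 beats.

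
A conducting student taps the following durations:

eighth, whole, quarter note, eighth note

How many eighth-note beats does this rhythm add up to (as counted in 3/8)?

One eighth-note beat = 2 sixteenth notes.
Express everything in sixteenth notes: eighth = 2; whole = 16; quarter note = 4; eighth note = 2.
Adding: 2 + 16 + 4 + 2 = 24.
24 ÷ 2 = 12 beats.

12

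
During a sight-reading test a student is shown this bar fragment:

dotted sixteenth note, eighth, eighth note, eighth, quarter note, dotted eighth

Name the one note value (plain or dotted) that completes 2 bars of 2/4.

dotted sixteenth note

2 bars of 2/4 = 32 thirty-second notes.
Express everything in thirty-second notes: dotted sixteenth note = 3; eighth = 4; eighth note = 4; eighth = 4; quarter note = 8; dotted eighth = 6.
Sum: 3 + 4 + 4 + 4 + 8 + 6 = 29.
Remaining: 32 − 29 = 3 thirty-second notes, which is a dotted sixteenth note.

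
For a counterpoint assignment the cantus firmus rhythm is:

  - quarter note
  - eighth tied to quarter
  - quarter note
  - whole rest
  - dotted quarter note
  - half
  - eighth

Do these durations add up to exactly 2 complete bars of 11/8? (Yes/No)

No

One bar of 11/8 = 11 eighth notes, so 2 bars = 22.
Convert each value to eighth notes: quarter note = 2; eighth tied to quarter (eighth + quarter) = 3; quarter note = 2; whole rest = 8; dotted quarter note = 3; half = 4; eighth = 1.
Total: 2 + 3 + 2 + 8 + 3 + 4 + 1 = 23.
23 exceeds 22, so the answer is No.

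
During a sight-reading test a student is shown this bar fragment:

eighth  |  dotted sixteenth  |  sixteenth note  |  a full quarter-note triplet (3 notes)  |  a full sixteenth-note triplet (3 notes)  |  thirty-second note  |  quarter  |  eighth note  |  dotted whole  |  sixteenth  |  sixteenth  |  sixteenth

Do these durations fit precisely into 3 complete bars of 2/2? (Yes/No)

Yes

One bar of 2/2 = 32 thirty-second notes, so 3 bars = 96.
Working in thirty-second notes: eighth = 4; dotted sixteenth = 3; sixteenth note = 2; a full quarter-note triplet (3 notes) (three triplet quarters span one half) = 16; a full sixteenth-note triplet (3 notes) (three triplet sixteenths span one eighth) = 4; thirty-second note = 1; quarter = 8; eighth note = 4; dotted whole = 48; sixteenth = 2; sixteenth = 2; sixteenth = 2.
Altogether 4 + 3 + 2 + 16 + 4 + 1 + 8 + 4 + 48 + 2 + 2 + 2 = 96.
96 equals 96, so the answer is Yes.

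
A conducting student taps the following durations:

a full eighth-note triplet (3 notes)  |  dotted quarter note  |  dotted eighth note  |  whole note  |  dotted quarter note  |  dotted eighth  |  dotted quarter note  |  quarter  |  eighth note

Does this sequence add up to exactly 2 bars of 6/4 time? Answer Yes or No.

One bar of 6/4 = 24 sixteenth notes, so 2 bars = 48.
Each duration in sixteenth notes: a full eighth-note triplet (3 notes) (three triplet eighths span one quarter) = 4; dotted quarter note = 6; dotted eighth note = 3; whole note = 16; dotted quarter note = 6; dotted eighth = 3; dotted quarter note = 6; quarter = 4; eighth note = 2.
Adding: 4 + 6 + 3 + 16 + 6 + 3 + 6 + 4 + 2 = 50.
50 exceeds 48, so the answer is No.

No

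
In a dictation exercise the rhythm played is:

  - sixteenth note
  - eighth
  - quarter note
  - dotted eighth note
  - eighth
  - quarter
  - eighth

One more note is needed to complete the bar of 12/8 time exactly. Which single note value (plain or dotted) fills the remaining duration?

dotted quarter note

The bar of 12/8 = 24 sixteenth notes.
Working in sixteenth notes: sixteenth note = 1; eighth = 2; quarter note = 4; dotted eighth note = 3; eighth = 2; quarter = 4; eighth = 2.
Total: 1 + 2 + 4 + 3 + 2 + 4 + 2 = 18.
Remaining: 24 − 18 = 6 sixteenth notes, which is a dotted quarter note.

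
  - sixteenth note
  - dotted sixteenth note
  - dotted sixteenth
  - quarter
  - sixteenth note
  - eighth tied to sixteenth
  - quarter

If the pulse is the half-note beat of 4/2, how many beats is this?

One half-note beat = 16 thirty-second notes.
Working in thirty-second notes: sixteenth note = 2; dotted sixteenth note = 3; dotted sixteenth = 3; quarter = 8; sixteenth note = 2; eighth tied to sixteenth (eighth + sixteenth) = 6; quarter = 8.
Sum: 2 + 3 + 3 + 8 + 2 + 6 + 8 = 32.
32 ÷ 16 = 2 beats.

2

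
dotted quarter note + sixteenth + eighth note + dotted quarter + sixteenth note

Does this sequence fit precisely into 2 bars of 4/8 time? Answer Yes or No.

One bar of 4/8 = 8 sixteenth notes, so 2 bars = 16.
In sixteenth notes: dotted quarter note = 6; sixteenth = 1; eighth note = 2; dotted quarter = 6; sixteenth note = 1.
Altogether 6 + 1 + 2 + 6 + 1 = 16.
16 equals 16, so the answer is Yes.

Yes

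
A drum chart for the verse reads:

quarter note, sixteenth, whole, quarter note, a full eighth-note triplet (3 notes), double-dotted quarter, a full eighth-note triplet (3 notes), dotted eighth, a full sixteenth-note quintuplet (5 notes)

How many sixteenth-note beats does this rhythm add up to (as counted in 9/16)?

One sixteenth-note beat = 2 thirty-second notes.
Each duration in thirty-second notes: quarter note = 8; sixteenth = 2; whole = 32; quarter note = 8; a full eighth-note triplet (3 notes) (three triplet eighths span one quarter) = 8; double-dotted quarter = 14; a full eighth-note triplet (3 notes) (three triplet eighths span one quarter) = 8; dotted eighth = 6; a full sixteenth-note quintuplet (5 notes) (five quintuplet sixteenths span one quarter) = 8.
Sum: 8 + 2 + 32 + 8 + 8 + 14 + 8 + 6 + 8 = 94.
94 ÷ 2 = 47 beats.

47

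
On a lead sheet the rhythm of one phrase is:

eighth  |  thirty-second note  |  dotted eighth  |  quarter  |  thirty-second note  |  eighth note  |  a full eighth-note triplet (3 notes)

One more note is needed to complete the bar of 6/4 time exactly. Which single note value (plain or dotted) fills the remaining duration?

half note

The bar of 6/4 = 48 thirty-second notes.
Each duration in thirty-second notes: eighth = 4; thirty-second note = 1; dotted eighth = 6; quarter = 8; thirty-second note = 1; eighth note = 4; a full eighth-note triplet (3 notes) (three triplet eighths span one quarter) = 8.
Total: 4 + 1 + 6 + 8 + 1 + 4 + 8 = 32.
Remaining: 48 − 32 = 16 thirty-second notes, which is a half note.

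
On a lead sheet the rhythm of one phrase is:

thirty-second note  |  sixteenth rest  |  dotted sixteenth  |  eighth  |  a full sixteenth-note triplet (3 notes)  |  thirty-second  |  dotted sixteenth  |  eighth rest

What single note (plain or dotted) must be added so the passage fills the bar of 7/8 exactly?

The bar of 7/8 = 28 thirty-second notes.
Working in thirty-second notes: thirty-second note = 1; sixteenth rest = 2; dotted sixteenth = 3; eighth = 4; a full sixteenth-note triplet (3 notes) (three triplet sixteenths span one eighth) = 4; thirty-second = 1; dotted sixteenth = 3; eighth rest = 4.
Total: 1 + 2 + 3 + 4 + 4 + 1 + 3 + 4 = 22.
Remaining: 28 − 22 = 6 thirty-second notes, which is a dotted eighth note.

dotted eighth note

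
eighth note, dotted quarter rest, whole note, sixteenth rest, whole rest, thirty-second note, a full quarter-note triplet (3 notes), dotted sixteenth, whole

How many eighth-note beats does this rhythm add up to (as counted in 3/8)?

33.5

One eighth-note beat = 4 thirty-second notes.
Each duration in thirty-second notes: eighth note = 4; dotted quarter rest = 12; whole note = 32; sixteenth rest = 2; whole rest = 32; thirty-second note = 1; a full quarter-note triplet (3 notes) (three triplet quarters span one half) = 16; dotted sixteenth = 3; whole = 32.
Sum: 4 + 12 + 32 + 2 + 32 + 1 + 16 + 3 + 32 = 134.
134 ÷ 4 = 33.5 beats.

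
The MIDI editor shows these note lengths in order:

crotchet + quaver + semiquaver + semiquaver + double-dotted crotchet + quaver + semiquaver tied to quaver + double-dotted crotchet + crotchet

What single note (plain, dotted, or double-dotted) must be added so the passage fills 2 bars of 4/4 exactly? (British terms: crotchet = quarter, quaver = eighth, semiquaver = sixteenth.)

sixteenth note

2 bars of 4/4 = 32 sixteenth notes.
Working in sixteenth notes: crotchet = 4; quaver = 2; semiquaver = 1; semiquaver = 1; double-dotted crotchet = 7; quaver = 2; semiquaver tied to quaver (semiquaver + quaver) = 3; double-dotted crotchet = 7; crotchet = 4.
Sum: 4 + 2 + 1 + 1 + 7 + 2 + 3 + 7 + 4 = 31.
Remaining: 32 − 31 = 1 sixteenth note, which is a sixteenth note.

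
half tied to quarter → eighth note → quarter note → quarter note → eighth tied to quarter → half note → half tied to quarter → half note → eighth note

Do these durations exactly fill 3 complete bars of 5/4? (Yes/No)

No

One bar of 5/4 = 10 eighth notes, so 3 bars = 30.
Each duration in eighth notes: half tied to quarter (half + quarter) = 6; eighth note = 1; quarter note = 2; quarter note = 2; eighth tied to quarter (eighth + quarter) = 3; half note = 4; half tied to quarter (half + quarter) = 6; half note = 4; eighth note = 1.
Adding: 6 + 1 + 2 + 2 + 3 + 4 + 6 + 4 + 1 = 29.
29 falls short of 30, so the answer is No.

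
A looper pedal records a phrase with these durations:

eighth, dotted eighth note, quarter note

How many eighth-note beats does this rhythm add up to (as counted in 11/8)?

4.5

One eighth-note beat = 2 sixteenth notes.
Each duration in sixteenth notes: eighth = 2; dotted eighth note = 3; quarter note = 4.
Sum: 2 + 3 + 4 = 9.
9 ÷ 2 = 4.5 beats.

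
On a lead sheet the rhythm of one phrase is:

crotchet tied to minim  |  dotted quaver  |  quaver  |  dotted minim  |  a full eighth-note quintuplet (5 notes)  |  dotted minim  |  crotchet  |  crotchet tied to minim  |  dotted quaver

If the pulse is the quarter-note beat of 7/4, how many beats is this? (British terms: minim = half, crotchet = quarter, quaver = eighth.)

One quarter-note beat = 4 sixteenth notes.
Express everything in sixteenth notes: crotchet tied to minim (crotchet + minim) = 12; dotted quaver = 3; quaver = 2; dotted minim = 12; a full eighth-note quintuplet (5 notes) (five quintuplet eighths span one half) = 8; dotted minim = 12; crotchet = 4; crotchet tied to minim (crotchet + minim) = 12; dotted quaver = 3.
Adding: 12 + 3 + 2 + 12 + 8 + 12 + 4 + 12 + 3 = 68.
68 ÷ 4 = 17 beats.

17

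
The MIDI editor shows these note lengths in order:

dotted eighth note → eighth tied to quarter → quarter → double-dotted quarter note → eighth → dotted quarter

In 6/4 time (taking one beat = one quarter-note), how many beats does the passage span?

One quarter-note beat = 4 sixteenth notes.
Convert each value to sixteenth notes: dotted eighth note = 3; eighth tied to quarter (eighth + quarter) = 6; quarter = 4; double-dotted quarter note = 7; eighth = 2; dotted quarter = 6.
Total: 3 + 6 + 4 + 7 + 2 + 6 = 28.
28 ÷ 4 = 7 beats.

7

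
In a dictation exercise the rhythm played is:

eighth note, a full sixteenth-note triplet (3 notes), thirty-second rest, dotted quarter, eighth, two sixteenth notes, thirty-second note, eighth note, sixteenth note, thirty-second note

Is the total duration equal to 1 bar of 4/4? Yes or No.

No

One bar of 4/4 = 32 thirty-second notes.
Express everything in thirty-second notes: eighth note = 4; a full sixteenth-note triplet (3 notes) (three triplet sixteenths span one eighth) = 4; thirty-second rest = 1; dotted quarter = 12; eighth = 4; sixteenth note = 2; sixteenth note = 2; thirty-second note = 1; eighth note = 4; sixteenth note = 2; thirty-second note = 1.
Adding: 4 + 4 + 1 + 12 + 4 + 2 + 2 + 1 + 4 + 2 + 1 = 37.
37 exceeds 32, so the answer is No.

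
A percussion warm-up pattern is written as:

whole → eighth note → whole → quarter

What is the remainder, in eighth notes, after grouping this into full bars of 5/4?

9

One bar of 5/4 = 10 eighth notes.
Express everything in eighth notes: whole = 8; eighth note = 1; whole = 8; quarter = 2.
Sum: 8 + 1 + 8 + 2 = 19.
19 ÷ 10 = 1 complete bar with 9 eighth notes remaining.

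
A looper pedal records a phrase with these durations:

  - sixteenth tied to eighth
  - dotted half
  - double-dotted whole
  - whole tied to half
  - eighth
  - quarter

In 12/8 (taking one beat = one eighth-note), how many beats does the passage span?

One eighth-note beat = 2 sixteenth notes.
In sixteenth notes: sixteenth tied to eighth (sixteenth + eighth) = 3; dotted half = 12; double-dotted whole = 28; whole tied to half (whole + half) = 24; eighth = 2; quarter = 4.
Altogether 3 + 12 + 28 + 24 + 2 + 4 = 73.
73 ÷ 2 = 36.5 beats.

36.5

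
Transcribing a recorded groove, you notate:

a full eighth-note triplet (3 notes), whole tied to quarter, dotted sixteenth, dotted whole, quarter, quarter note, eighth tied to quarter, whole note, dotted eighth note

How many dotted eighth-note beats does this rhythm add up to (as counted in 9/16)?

One dotted eighth-note beat = 6 thirty-second notes.
Convert each value to thirty-second notes: a full eighth-note triplet (3 notes) (three triplet eighths span one quarter) = 8; whole tied to quarter (whole + quarter) = 40; dotted sixteenth = 3; dotted whole = 48; quarter = 8; quarter note = 8; eighth tied to quarter (eighth + quarter) = 12; whole note = 32; dotted eighth note = 6.
Total: 8 + 40 + 3 + 48 + 8 + 8 + 12 + 32 + 6 = 165.
165 ÷ 6 = 27.5 beats.

27.5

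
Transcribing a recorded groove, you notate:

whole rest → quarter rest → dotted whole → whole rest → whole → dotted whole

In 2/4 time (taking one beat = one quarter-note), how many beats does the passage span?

One quarter-note beat = 2 eighth notes.
Convert each value to eighth notes: whole rest = 8; quarter rest = 2; dotted whole = 12; whole rest = 8; whole = 8; dotted whole = 12.
Total: 8 + 2 + 12 + 8 + 8 + 12 = 50.
50 ÷ 2 = 25 beats.

25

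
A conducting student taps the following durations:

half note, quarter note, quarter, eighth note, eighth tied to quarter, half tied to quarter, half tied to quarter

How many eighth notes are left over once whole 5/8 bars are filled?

One bar of 5/8 = 5 eighth notes.
Express everything in eighth notes: half note = 4; quarter note = 2; quarter = 2; eighth note = 1; eighth tied to quarter (eighth + quarter) = 3; half tied to quarter (half + quarter) = 6; half tied to quarter (half + quarter) = 6.
Total: 4 + 2 + 2 + 1 + 3 + 6 + 6 = 24.
24 ÷ 5 = 4 complete bars with 4 eighth notes remaining.

4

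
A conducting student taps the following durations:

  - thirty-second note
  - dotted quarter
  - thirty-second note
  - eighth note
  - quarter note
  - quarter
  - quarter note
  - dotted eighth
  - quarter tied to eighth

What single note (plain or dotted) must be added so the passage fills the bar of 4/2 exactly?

eighth note

The bar of 4/2 = 64 thirty-second notes.
Working in thirty-second notes: thirty-second note = 1; dotted quarter = 12; thirty-second note = 1; eighth note = 4; quarter note = 8; quarter = 8; quarter note = 8; dotted eighth = 6; quarter tied to eighth (quarter + eighth) = 12.
Adding: 1 + 12 + 1 + 4 + 8 + 8 + 8 + 6 + 12 = 60.
Remaining: 64 − 60 = 4 thirty-second notes, which is a eighth note.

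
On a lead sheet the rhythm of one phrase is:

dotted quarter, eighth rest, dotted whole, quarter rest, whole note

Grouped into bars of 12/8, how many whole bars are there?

2

One bar of 12/8 = 12 eighth notes.
Working in eighth notes: dotted quarter = 3; eighth rest = 1; dotted whole = 12; quarter rest = 2; whole note = 8.
Adding: 3 + 1 + 12 + 2 + 8 = 26.
26 ÷ 12 = 2 complete bars with 2 left over.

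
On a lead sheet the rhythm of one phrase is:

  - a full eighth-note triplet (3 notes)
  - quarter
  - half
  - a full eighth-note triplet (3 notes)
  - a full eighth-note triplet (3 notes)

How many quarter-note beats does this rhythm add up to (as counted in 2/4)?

6

One quarter-note beat = 2 eighth notes.
Express everything in eighth notes: a full eighth-note triplet (3 notes) (three triplet eighths span one quarter) = 2; quarter = 2; half = 4; a full eighth-note triplet (3 notes) (three triplet eighths span one quarter) = 2; a full eighth-note triplet (3 notes) (three triplet eighths span one quarter) = 2.
Total: 2 + 2 + 4 + 2 + 2 = 12.
12 ÷ 2 = 6 beats.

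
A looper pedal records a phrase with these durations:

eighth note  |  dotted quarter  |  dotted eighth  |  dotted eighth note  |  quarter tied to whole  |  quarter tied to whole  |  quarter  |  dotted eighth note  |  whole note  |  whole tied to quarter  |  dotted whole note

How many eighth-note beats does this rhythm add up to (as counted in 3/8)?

One eighth-note beat = 2 sixteenth notes.
Each duration in sixteenth notes: eighth note = 2; dotted quarter = 6; dotted eighth = 3; dotted eighth note = 3; quarter tied to whole (quarter + whole) = 20; quarter tied to whole (quarter + whole) = 20; quarter = 4; dotted eighth note = 3; whole note = 16; whole tied to quarter (whole + quarter) = 20; dotted whole note = 24.
Sum: 2 + 6 + 3 + 3 + 20 + 20 + 4 + 3 + 16 + 20 + 24 = 121.
121 ÷ 2 = 60.5 beats.

60.5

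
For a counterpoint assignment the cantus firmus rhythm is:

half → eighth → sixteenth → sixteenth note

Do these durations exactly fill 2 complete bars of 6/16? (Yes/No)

Yes

One bar of 6/16 = 6 sixteenth notes, so 2 bars = 12.
Convert each value to sixteenth notes: half = 8; eighth = 2; sixteenth = 1; sixteenth note = 1.
Sum: 8 + 2 + 1 + 1 = 12.
12 equals 12, so the answer is Yes.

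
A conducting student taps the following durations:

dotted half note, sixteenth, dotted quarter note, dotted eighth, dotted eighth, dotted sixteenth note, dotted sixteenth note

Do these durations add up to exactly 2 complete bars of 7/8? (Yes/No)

One bar of 7/8 = 28 thirty-second notes, so 2 bars = 56.
In thirty-second notes: dotted half note = 24; sixteenth = 2; dotted quarter note = 12; dotted eighth = 6; dotted eighth = 6; dotted sixteenth note = 3; dotted sixteenth note = 3.
Sum: 24 + 2 + 12 + 6 + 6 + 3 + 3 = 56.
56 equals 56, so the answer is Yes.

Yes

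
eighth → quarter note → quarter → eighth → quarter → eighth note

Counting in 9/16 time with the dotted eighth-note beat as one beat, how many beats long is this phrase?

6

One dotted eighth-note beat = 3 sixteenth notes.
Working in sixteenth notes: eighth = 2; quarter note = 4; quarter = 4; eighth = 2; quarter = 4; eighth note = 2.
Sum: 2 + 4 + 4 + 2 + 4 + 2 = 18.
18 ÷ 3 = 6 beats.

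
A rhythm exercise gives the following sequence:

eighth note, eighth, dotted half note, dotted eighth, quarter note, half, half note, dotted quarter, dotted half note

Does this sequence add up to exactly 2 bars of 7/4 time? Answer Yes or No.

No

One bar of 7/4 = 28 sixteenth notes, so 2 bars = 56.
Each duration in sixteenth notes: eighth note = 2; eighth = 2; dotted half note = 12; dotted eighth = 3; quarter note = 4; half = 8; half note = 8; dotted quarter = 6; dotted half note = 12.
Adding: 2 + 2 + 12 + 3 + 4 + 8 + 8 + 6 + 12 = 57.
57 exceeds 56, so the answer is No.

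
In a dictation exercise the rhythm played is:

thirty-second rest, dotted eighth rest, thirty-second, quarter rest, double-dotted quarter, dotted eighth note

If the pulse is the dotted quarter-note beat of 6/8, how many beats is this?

One dotted quarter-note beat = 12 thirty-second notes.
In thirty-second notes: thirty-second rest = 1; dotted eighth rest = 6; thirty-second = 1; quarter rest = 8; double-dotted quarter = 14; dotted eighth note = 6.
Adding: 1 + 6 + 1 + 8 + 14 + 6 = 36.
36 ÷ 12 = 3 beats.

3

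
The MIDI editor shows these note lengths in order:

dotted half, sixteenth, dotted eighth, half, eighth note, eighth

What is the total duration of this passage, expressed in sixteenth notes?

In sixteenth notes: dotted half = 12; sixteenth = 1; dotted eighth = 3; half = 8; eighth note = 2; eighth = 2.
Sum: 12 + 1 + 3 + 8 + 2 + 2 = 28 sixteenth notes.

28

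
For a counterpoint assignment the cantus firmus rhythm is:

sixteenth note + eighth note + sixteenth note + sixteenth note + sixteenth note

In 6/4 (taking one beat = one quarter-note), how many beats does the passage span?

1.5

One quarter-note beat = 4 sixteenth notes.
Working in sixteenth notes: sixteenth note = 1; eighth note = 2; sixteenth note = 1; sixteenth note = 1; sixteenth note = 1.
Total: 1 + 2 + 1 + 1 + 1 = 6.
6 ÷ 4 = 1.5 beats.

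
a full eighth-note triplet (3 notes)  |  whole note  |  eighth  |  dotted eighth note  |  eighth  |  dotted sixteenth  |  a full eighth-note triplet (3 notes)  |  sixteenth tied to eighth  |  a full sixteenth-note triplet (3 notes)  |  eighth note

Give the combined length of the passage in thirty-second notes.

In thirty-second notes: a full eighth-note triplet (3 notes) (three triplet eighths span one quarter) = 8; whole note = 32; eighth = 4; dotted eighth note = 6; eighth = 4; dotted sixteenth = 3; a full eighth-note triplet (3 notes) (three triplet eighths span one quarter) = 8; sixteenth tied to eighth (sixteenth + eighth) = 6; a full sixteenth-note triplet (3 notes) (three triplet sixteenths span one eighth) = 4; eighth note = 4.
Sum: 8 + 32 + 4 + 6 + 4 + 3 + 8 + 6 + 4 + 4 = 79 thirty-second notes.

79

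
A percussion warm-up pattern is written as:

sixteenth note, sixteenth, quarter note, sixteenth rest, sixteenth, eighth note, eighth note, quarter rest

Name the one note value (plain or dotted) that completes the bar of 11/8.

dotted quarter note

The bar of 11/8 = 22 sixteenth notes.
Working in sixteenth notes: sixteenth note = 1; sixteenth = 1; quarter note = 4; sixteenth rest = 1; sixteenth = 1; eighth note = 2; eighth note = 2; quarter rest = 4.
Sum: 1 + 1 + 4 + 1 + 1 + 2 + 2 + 4 = 16.
Remaining: 22 − 16 = 6 sixteenth notes, which is a dotted quarter note.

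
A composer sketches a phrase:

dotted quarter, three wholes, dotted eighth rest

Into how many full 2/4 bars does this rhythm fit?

7

One bar of 2/4 = 8 sixteenth notes.
Each duration in sixteenth notes: dotted quarter = 6; whole = 16; whole = 16; whole = 16; dotted eighth rest = 3.
Sum: 6 + 16 + 16 + 16 + 3 = 57.
57 ÷ 8 = 7 complete bars with 1 left over.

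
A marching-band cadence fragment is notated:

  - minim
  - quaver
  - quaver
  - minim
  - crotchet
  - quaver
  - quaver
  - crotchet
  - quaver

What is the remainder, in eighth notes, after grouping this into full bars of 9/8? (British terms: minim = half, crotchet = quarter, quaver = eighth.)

One bar of 9/8 = 9 eighth notes.
Convert each value to eighth notes: minim = 4; quaver = 1; quaver = 1; minim = 4; crotchet = 2; quaver = 1; quaver = 1; crotchet = 2; quaver = 1.
Sum: 4 + 1 + 1 + 4 + 2 + 1 + 1 + 2 + 1 = 17.
17 ÷ 9 = 1 complete bar with 8 eighth notes remaining.

8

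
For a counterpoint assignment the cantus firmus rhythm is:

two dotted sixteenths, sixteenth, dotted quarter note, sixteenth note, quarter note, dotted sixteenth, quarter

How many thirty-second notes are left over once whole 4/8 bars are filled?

9

One bar of 4/8 = 16 thirty-second notes.
In thirty-second notes: dotted sixteenth = 3; dotted sixteenth = 3; sixteenth = 2; dotted quarter note = 12; sixteenth note = 2; quarter note = 8; dotted sixteenth = 3; quarter = 8.
Sum: 3 + 3 + 2 + 12 + 2 + 8 + 3 + 8 = 41.
41 ÷ 16 = 2 complete bars with 9 thirty-second notes remaining.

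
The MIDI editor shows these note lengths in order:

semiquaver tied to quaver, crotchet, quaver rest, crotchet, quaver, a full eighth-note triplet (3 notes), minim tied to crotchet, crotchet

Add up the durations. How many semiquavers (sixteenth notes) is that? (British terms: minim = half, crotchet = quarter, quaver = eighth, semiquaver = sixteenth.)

Working in sixteenth notes: semiquaver tied to quaver (semiquaver + quaver) = 3; crotchet = 4; quaver rest = 2; crotchet = 4; quaver = 2; a full eighth-note triplet (3 notes) (three triplet eighths span one quarter) = 4; minim tied to crotchet (minim + crotchet) = 12; crotchet = 4.
Sum: 3 + 4 + 2 + 4 + 2 + 4 + 12 + 4 = 35 sixteenth notes.

35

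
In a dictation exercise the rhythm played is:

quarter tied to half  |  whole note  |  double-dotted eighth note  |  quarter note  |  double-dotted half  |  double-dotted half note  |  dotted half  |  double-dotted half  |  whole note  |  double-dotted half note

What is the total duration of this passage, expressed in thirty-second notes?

Working in thirty-second notes: quarter tied to half (quarter + half) = 24; whole note = 32; double-dotted eighth note = 7; quarter note = 8; double-dotted half = 28; double-dotted half note = 28; dotted half = 24; double-dotted half = 28; whole note = 32; double-dotted half note = 28.
Sum: 24 + 32 + 7 + 8 + 28 + 28 + 24 + 28 + 32 + 28 = 239 thirty-second notes.

239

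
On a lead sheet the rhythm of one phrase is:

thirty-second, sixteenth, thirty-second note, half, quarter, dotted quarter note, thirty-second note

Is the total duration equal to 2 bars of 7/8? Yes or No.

No

One bar of 7/8 = 28 thirty-second notes, so 2 bars = 56.
Working in thirty-second notes: thirty-second = 1; sixteenth = 2; thirty-second note = 1; half = 16; quarter = 8; dotted quarter note = 12; thirty-second note = 1.
Altogether 1 + 2 + 1 + 16 + 8 + 12 + 1 = 41.
41 falls short of 56, so the answer is No.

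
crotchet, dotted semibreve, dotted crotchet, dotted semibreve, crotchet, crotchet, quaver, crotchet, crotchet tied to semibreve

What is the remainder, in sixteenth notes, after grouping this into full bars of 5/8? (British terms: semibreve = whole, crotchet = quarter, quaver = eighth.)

2

One bar of 5/8 = 5 eighth notes.
Working in eighth notes: crotchet = 2; dotted semibreve = 12; dotted crotchet = 3; dotted semibreve = 12; crotchet = 2; crotchet = 2; quaver = 1; crotchet = 2; crotchet tied to semibreve (crotchet + semibreve) = 10.
Altogether 2 + 12 + 3 + 12 + 2 + 2 + 1 + 2 + 10 = 46.
46 ÷ 5 = 9 complete bars with 1 eighth note remaining = 2 sixteenth notes.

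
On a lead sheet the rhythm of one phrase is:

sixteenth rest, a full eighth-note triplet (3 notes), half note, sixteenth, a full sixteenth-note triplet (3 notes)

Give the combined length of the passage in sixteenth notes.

In sixteenth notes: sixteenth rest = 1; a full eighth-note triplet (3 notes) (three triplet eighths span one quarter) = 4; half note = 8; sixteenth = 1; a full sixteenth-note triplet (3 notes) (three triplet sixteenths span one eighth) = 2.
Altogether 1 + 4 + 8 + 1 + 2 = 16 sixteenth notes.

16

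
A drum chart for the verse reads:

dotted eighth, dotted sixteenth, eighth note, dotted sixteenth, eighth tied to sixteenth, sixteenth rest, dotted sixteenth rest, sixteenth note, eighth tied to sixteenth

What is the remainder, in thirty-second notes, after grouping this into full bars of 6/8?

One bar of 6/8 = 24 thirty-second notes.
Convert each value to thirty-second notes: dotted eighth = 6; dotted sixteenth = 3; eighth note = 4; dotted sixteenth = 3; eighth tied to sixteenth (eighth + sixteenth) = 6; sixteenth rest = 2; dotted sixteenth rest = 3; sixteenth note = 2; eighth tied to sixteenth (eighth + sixteenth) = 6.
Altogether 6 + 3 + 4 + 3 + 6 + 2 + 3 + 2 + 6 = 35.
35 ÷ 24 = 1 complete bar with 11 thirty-second notes remaining.

11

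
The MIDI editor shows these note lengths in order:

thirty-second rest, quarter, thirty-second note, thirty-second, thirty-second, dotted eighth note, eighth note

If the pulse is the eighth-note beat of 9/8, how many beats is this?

5.5

One eighth-note beat = 4 thirty-second notes.
Express everything in thirty-second notes: thirty-second rest = 1; quarter = 8; thirty-second note = 1; thirty-second = 1; thirty-second = 1; dotted eighth note = 6; eighth note = 4.
Altogether 1 + 8 + 1 + 1 + 1 + 6 + 4 = 22.
22 ÷ 4 = 5.5 beats.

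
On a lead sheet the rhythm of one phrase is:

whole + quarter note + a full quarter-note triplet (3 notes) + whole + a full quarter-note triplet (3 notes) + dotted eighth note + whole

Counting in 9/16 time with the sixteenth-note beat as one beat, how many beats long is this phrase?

One sixteenth-note beat = 2 thirty-second notes.
Working in thirty-second notes: whole = 32; quarter note = 8; a full quarter-note triplet (3 notes) (three triplet quarters span one half) = 16; whole = 32; a full quarter-note triplet (3 notes) (three triplet quarters span one half) = 16; dotted eighth note = 6; whole = 32.
Sum: 32 + 8 + 16 + 32 + 16 + 6 + 32 = 142.
142 ÷ 2 = 71 beats.

71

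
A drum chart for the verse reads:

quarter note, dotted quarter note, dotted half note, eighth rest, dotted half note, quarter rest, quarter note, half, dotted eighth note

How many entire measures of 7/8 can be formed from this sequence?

3

One bar of 7/8 = 14 sixteenth notes.
Each duration in sixteenth notes: quarter note = 4; dotted quarter note = 6; dotted half note = 12; eighth rest = 2; dotted half note = 12; quarter rest = 4; quarter note = 4; half = 8; dotted eighth note = 3.
Altogether 4 + 6 + 12 + 2 + 12 + 4 + 4 + 8 + 3 = 55.
55 ÷ 14 = 3 complete bars with 13 left over.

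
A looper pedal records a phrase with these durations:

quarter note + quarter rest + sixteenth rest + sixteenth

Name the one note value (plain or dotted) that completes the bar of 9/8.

half note

The bar of 9/8 = 18 sixteenth notes.
Convert each value to sixteenth notes: quarter note = 4; quarter rest = 4; sixteenth rest = 1; sixteenth = 1.
Total: 4 + 4 + 1 + 1 = 10.
Remaining: 18 − 10 = 8 sixteenth notes, which is a half note.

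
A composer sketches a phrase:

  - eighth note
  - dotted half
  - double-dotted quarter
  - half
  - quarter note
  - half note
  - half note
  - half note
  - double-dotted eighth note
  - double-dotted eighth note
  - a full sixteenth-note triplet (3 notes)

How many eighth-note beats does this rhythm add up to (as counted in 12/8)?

33

One eighth-note beat = 4 thirty-second notes.
Each duration in thirty-second notes: eighth note = 4; dotted half = 24; double-dotted quarter = 14; half = 16; quarter note = 8; half note = 16; half note = 16; half note = 16; double-dotted eighth note = 7; double-dotted eighth note = 7; a full sixteenth-note triplet (3 notes) (three triplet sixteenths span one eighth) = 4.
Total: 4 + 24 + 14 + 16 + 8 + 16 + 16 + 16 + 7 + 7 + 4 = 132.
132 ÷ 4 = 33 beats.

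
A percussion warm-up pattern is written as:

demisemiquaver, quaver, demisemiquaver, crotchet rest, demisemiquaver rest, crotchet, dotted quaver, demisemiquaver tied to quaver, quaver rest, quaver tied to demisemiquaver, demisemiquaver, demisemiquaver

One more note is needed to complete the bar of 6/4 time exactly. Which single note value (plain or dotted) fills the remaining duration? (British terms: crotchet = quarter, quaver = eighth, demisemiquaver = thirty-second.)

dotted sixteenth note

The bar of 6/4 = 48 thirty-second notes.
Convert each value to thirty-second notes: demisemiquaver = 1; quaver = 4; demisemiquaver = 1; crotchet rest = 8; demisemiquaver rest = 1; crotchet = 8; dotted quaver = 6; demisemiquaver tied to quaver (demisemiquaver + quaver) = 5; quaver rest = 4; quaver tied to demisemiquaver (quaver + demisemiquaver) = 5; demisemiquaver = 1; demisemiquaver = 1.
Adding: 1 + 4 + 1 + 8 + 1 + 8 + 6 + 5 + 4 + 5 + 1 + 1 = 45.
Remaining: 48 − 45 = 3 thirty-second notes, which is a dotted sixteenth note.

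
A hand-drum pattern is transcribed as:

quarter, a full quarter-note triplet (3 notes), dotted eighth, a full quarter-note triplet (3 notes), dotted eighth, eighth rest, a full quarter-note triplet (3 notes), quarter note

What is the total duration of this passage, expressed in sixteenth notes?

40

Working in sixteenth notes: quarter = 4; a full quarter-note triplet (3 notes) (three triplet quarters span one half) = 8; dotted eighth = 3; a full quarter-note triplet (3 notes) (three triplet quarters span one half) = 8; dotted eighth = 3; eighth rest = 2; a full quarter-note triplet (3 notes) (three triplet quarters span one half) = 8; quarter note = 4.
Total: 4 + 8 + 3 + 8 + 3 + 2 + 8 + 4 = 40 sixteenth notes.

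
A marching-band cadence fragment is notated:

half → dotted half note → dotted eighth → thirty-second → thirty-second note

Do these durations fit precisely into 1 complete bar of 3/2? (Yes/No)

Yes

One bar of 3/2 = 48 thirty-second notes.
Working in thirty-second notes: half = 16; dotted half note = 24; dotted eighth = 6; thirty-second = 1; thirty-second note = 1.
Altogether 16 + 24 + 6 + 1 + 1 = 48.
48 equals 48, so the answer is Yes.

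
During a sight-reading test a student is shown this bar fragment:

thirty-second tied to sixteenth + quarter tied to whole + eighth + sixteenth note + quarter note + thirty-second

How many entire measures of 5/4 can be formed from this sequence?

1

One bar of 5/4 = 40 thirty-second notes.
Express everything in thirty-second notes: thirty-second tied to sixteenth (thirty-second + sixteenth) = 3; quarter tied to whole (quarter + whole) = 40; eighth = 4; sixteenth note = 2; quarter note = 8; thirty-second = 1.
Total: 3 + 40 + 4 + 2 + 8 + 1 = 58.
58 ÷ 40 = 1 complete bar with 18 left over.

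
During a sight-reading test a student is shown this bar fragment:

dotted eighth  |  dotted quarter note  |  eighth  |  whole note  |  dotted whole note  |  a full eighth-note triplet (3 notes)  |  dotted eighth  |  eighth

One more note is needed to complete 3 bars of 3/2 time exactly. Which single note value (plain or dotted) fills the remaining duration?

dotted half note

3 bars of 3/2 = 72 sixteenth notes.
In sixteenth notes: dotted eighth = 3; dotted quarter note = 6; eighth = 2; whole note = 16; dotted whole note = 24; a full eighth-note triplet (3 notes) (three triplet eighths span one quarter) = 4; dotted eighth = 3; eighth = 2.
Adding: 3 + 6 + 2 + 16 + 24 + 4 + 3 + 2 = 60.
Remaining: 72 − 60 = 12 sixteenth notes, which is a dotted half note.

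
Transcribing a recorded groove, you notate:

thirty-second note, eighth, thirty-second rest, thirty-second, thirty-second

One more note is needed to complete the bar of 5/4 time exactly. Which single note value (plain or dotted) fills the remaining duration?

whole note

The bar of 5/4 = 40 thirty-second notes.
Express everything in thirty-second notes: thirty-second note = 1; eighth = 4; thirty-second rest = 1; thirty-second = 1; thirty-second = 1.
Total: 1 + 4 + 1 + 1 + 1 = 8.
Remaining: 40 − 8 = 32 thirty-second notes, which is a whole note.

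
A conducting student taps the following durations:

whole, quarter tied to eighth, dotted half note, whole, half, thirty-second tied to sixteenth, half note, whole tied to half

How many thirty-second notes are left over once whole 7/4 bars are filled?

15

One bar of 7/4 = 56 thirty-second notes.
Working in thirty-second notes: whole = 32; quarter tied to eighth (quarter + eighth) = 12; dotted half note = 24; whole = 32; half = 16; thirty-second tied to sixteenth (thirty-second + sixteenth) = 3; half note = 16; whole tied to half (whole + half) = 48.
Sum: 32 + 12 + 24 + 32 + 16 + 3 + 16 + 48 = 183.
183 ÷ 56 = 3 complete bars with 15 thirty-second notes remaining.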